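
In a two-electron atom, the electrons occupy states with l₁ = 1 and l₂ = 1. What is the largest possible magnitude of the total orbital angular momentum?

L runs from |1 − 1| = 0 to 1 + 1 = 2.
L ∈ {0, 1, 2}.
The largest magnitude corresponds to L = 2: |L_tot| = ℏ√(2·3) = √6 ℏ.

|L_tot|_max = √6 ℏ ≈ 2.449ℏ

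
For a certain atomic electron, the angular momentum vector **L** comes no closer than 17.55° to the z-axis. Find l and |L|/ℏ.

l = 10, |L| = √110 ℏ ≈ 10.488ℏ

At minimum angle, m_l = l, so cos θ = l/√(l(l+1)); cos²θ = l/(l+1) = 0.9091.
Thus l = 0.9091/(1 − 0.9091) ≈ 10.
Then |L| = ℏ√(10·11) = √110 ℏ.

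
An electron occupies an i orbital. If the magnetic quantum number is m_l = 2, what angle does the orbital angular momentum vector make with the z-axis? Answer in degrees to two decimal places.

For an i orbital, l = 6.
|L| = √(l(l+1)) ℏ = √42 ℏ.
L_z = m_l ℏ = 2ℏ.
cos θ = L_z/|L| = 2/√42, so θ ≈ 72.02°.

θ ≈ 72.02°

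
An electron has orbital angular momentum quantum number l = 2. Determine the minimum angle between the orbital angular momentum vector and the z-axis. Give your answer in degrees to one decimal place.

θ_min ≈ 35.3°

|L|² = l(l+1)ℏ² = 6ℏ², so |L| = √6 ℏ.
The smallest angle corresponds to the largest L_z, i.e. m_l = l = 2, giving L_z = 2ℏ.
cos θ_min = 2/√6, so θ_min ≈ 35.3°.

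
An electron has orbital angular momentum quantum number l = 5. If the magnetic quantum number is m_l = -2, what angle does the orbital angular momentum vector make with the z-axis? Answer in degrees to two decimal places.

θ ≈ 111.42°

|L| = ℏ√(l(l+1)) = √30 ℏ.
L_z = m_l ℏ = −2ℏ.
cos θ = L_z/|L| = -2/√30, so θ ≈ 111.42°.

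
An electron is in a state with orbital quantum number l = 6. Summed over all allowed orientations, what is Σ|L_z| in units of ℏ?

Σ|L_z| = 42 ℏ

m_l runs from −6 to 6, i.e. {-6, -5, -4, -3, -2, -1, 0, 1, 2, 3, 4, 5, 6}.
Σ|m_l| = 2·6(6+1)/2 = 42.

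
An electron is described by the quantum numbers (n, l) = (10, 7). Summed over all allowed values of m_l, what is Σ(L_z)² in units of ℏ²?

Σ(L_z)² = 280 ℏ²

m_l ∈ {-7, -6, -5, -4, -3, -2, -1, 0, 1, 2, 3, 4, 5, 6, 7}.
Σ m_l² = 2·(1 + 4 + 9 + 16 + 25 + 36 + 49) = 280.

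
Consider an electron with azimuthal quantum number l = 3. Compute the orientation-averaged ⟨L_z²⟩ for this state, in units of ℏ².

⟨L_z²⟩ = 4 ℏ²

The allowed m_l values are -3, -2, -1, 0, 1, 2, 3.
⟨L_z²⟩ = ℏ²·l(l+1)/3 = 4ℏ².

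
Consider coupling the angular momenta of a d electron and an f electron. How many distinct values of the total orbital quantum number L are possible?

5

L runs from |2 − 3| = 1 to 2 + 3 = 5.
Allowed values: L = 1, 2, 3, 4, 5.
That is 5 values.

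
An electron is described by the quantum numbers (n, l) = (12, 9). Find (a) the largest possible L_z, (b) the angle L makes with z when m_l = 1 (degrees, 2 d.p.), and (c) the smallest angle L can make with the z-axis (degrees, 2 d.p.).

L_z,max = lℏ = 9ℏ.
For m_l = 1: cos θ = 1/√90, θ ≈ 83.95°.
cos θ_min = 9/√90, so θ_min ≈ 18.43°.

L_z,max = 9ℏ; θ(m_l=1) ≈ 83.95°; θ_min ≈ 18.43°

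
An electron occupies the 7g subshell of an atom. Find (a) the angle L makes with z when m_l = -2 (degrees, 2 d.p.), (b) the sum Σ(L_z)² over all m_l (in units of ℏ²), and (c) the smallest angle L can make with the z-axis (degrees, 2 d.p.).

For 7g, l = 4.
For m_l = -2: cos θ = -2/√20, θ ≈ 116.57°.
Σ m_l² = 60, so Σ(L_z)² = 60 ℏ².
cos θ_min = 4/√20, so θ_min ≈ 26.57°.

θ(m_l=-2) ≈ 116.57°; Σ(L_z)² = 60 ℏ²; θ_min ≈ 26.57°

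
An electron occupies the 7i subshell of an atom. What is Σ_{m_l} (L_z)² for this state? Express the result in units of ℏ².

For 7i, l = 6.
m_l ∈ {-6, -5, -4, -3, -2, -1, 0, 1, 2, 3, 4, 5, 6}.
Summing m² from −6 to 6: Σ m_l² = 182.

Σ(L_z)² = 182 ℏ²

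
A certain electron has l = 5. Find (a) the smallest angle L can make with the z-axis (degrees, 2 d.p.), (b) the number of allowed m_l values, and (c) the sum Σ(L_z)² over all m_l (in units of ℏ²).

cos θ_min = 5/√30, so θ_min ≈ 24.09°.
There are 2l+1 = 11 values of m_l.
Σ m_l² = 110, so Σ(L_z)² = 110 ℏ².

θ_min ≈ 24.09°; 11 values; Σ(L_z)² = 110 ℏ²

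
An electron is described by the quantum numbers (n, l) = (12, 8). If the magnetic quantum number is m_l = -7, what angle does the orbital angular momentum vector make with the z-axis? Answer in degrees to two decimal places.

θ ≈ 145.58°

|L| = √(l(l+1)) ℏ = 6√2 ℏ.
L_z = m_l ℏ = −7ℏ.
cos θ = L_z/|L| = -7/√72, so θ ≈ 145.58°.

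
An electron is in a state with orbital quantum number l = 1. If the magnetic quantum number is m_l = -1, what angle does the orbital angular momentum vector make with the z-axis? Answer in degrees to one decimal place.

θ ≈ 135.0°

|L| = √(l(l+1)) ℏ = √2 ℏ.
L_z = m_l ℏ = −1ℏ.
cos θ = L_z/|L| = -1/√2, so θ ≈ 135.0°.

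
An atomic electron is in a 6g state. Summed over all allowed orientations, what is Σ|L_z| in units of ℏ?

The 6g subshell has l = 4.
m_l ∈ {-4, -3, -2, -1, 0, 1, 2, 3, 4}.
Σ|m_l| = 2·4(4+1)/2 = 20.

Σ|L_z| = 20 ℏ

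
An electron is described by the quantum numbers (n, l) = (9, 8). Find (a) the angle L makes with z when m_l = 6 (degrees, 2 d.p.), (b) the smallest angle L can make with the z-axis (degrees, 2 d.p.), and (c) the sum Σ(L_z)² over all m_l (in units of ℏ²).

θ(m_l=6) ≈ 45.00°; θ_min ≈ 19.47°; Σ(L_z)² = 408 ℏ²

For m_l = 6: cos θ = 6/√72, θ ≈ 45.00°.
cos θ_min = 8/√72, so θ_min ≈ 19.47°.
Σ m_l² = 408, so Σ(L_z)² = 408 ℏ².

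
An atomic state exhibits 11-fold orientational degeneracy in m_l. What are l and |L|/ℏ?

l = 5, |L| = √30 ℏ ≈ 5.477ℏ

2l + 1 = 11 ⇒ l = 5.
Then |L| = √(l(l+1)) ℏ = √30 ℏ.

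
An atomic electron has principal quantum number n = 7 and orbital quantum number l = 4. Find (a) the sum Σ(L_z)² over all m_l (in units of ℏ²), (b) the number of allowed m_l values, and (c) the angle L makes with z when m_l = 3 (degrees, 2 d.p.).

Σ(L_z)² = 60 ℏ²; 9 values; θ(m_l=3) ≈ 47.87°

Σ m_l² = 60, so Σ(L_z)² = 60 ℏ².
There are 2l+1 = 9 values of m_l.
For m_l = 3: cos θ = 3/√20, θ ≈ 47.87°.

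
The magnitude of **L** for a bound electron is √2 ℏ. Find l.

l = 1

|L| = ℏ√(l(l+1)), so l(l+1) = 2.
l² + l − 2 = 0 ⇒ l = 1.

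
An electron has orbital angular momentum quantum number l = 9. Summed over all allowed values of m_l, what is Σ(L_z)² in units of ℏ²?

Σ(L_z)² = 570 ℏ²

The allowed m_l values are -9, -8, -7, -6, -5, -4, -3, -2, -1, 0, 1, 2, 3, 4, 5, 6, 7, 8, 9.
Σ m_l² = l(l+1)(2l+1)/3 = 9·10·19/3 = 570.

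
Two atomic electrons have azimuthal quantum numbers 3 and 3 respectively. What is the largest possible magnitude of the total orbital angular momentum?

The total orbital quantum number L ranges from |l₁ − l₂| to l₁ + l₂ in integer steps.
L ∈ {0, 1, 2, 3, 4, 5, 6}.
The largest magnitude corresponds to L = 6: |L_tot| = ℏ√(6·7) = √42 ℏ.

|L_tot|_max = √42 ℏ ≈ 6.481ℏ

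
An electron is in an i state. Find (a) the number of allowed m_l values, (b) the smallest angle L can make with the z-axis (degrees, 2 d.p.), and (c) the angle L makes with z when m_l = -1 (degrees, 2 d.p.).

13 values; θ_min ≈ 22.21°; θ(m_l=-1) ≈ 98.88°

The letter i corresponds to l = 6.
There are 2l+1 = 13 values of m_l.
cos θ_min = 6/√42, so θ_min ≈ 22.21°.
For m_l = -1: cos θ = -1/√42, θ ≈ 98.88°.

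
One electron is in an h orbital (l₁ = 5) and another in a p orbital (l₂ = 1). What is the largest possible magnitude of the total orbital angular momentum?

L runs from |5 − 1| = 4 to 5 + 1 = 6.
So L can be 4, 5, 6.
The largest magnitude corresponds to L = 6: |L_tot| = ℏ√(6·7) = √42 ℏ.

|L_tot|_max = √42 ℏ ≈ 6.481ℏ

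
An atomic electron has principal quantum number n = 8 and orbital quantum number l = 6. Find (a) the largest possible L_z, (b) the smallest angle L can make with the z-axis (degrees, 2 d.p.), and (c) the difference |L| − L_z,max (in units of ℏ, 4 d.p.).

L_z,max = lℏ = 6ℏ.
cos θ_min = 6/√42, so θ_min ≈ 22.21°.
|L| − L_z,max = (√42 − 6)ℏ ≈ 0.4807ℏ.

L_z,max = 6ℏ; θ_min ≈ 22.21°; |L|−L_z,max ≈ 0.4807ℏ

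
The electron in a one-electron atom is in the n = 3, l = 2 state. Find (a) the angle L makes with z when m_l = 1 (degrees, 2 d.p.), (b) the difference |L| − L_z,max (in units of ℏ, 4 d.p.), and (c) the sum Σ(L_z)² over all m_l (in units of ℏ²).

For m_l = 1: cos θ = 1/√6, θ ≈ 65.91°.
|L| − L_z,max = (√6 − 2)ℏ ≈ 0.4495ℏ.
Σ m_l² = 10, so Σ(L_z)² = 10 ℏ².

θ(m_l=1) ≈ 65.91°; |L|−L_z,max ≈ 0.4495ℏ; Σ(L_z)² = 10 ℏ²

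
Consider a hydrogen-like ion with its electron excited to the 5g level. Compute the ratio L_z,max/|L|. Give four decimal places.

The 5g level has l = 4.
|L| = 2√5 ℏ ≈ 4.4721ℏ, while L_z,max = lℏ = 4ℏ.
L_z,max/|L| = 4/√20 = 0.8944.

L_z,max/|L| = 0.8944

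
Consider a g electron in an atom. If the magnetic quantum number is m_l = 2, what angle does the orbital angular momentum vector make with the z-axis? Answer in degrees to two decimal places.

θ ≈ 63.43°

For a g orbital, l = 4.
|L|² = l(l+1)ℏ² = 20ℏ², so |L| = 2√5 ℏ.
L_z = m_l ℏ = 2ℏ.
cos θ = L_z/|L| = 2/√20, so θ ≈ 63.43°.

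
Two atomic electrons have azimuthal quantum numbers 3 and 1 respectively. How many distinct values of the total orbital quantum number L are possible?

The total orbital quantum number L ranges from |l₁ − l₂| to l₁ + l₂ in integer steps.
L ∈ {2, 3, 4}.
That is 3 values.

3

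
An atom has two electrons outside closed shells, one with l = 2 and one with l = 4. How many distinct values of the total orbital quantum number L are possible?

L runs from |2 − 4| = 2 to 2 + 4 = 6.
So L can be 2, 3, 4, 5, 6.
That is 5 values.

5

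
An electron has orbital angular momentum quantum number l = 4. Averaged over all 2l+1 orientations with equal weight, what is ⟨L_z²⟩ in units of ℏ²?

The allowed m_l values are -4, -3, -2, -1, 0, 1, 2, 3, 4.
Average of L_z² over 9 states: 60/9 ℏ² = 6.667 ℏ².

⟨L_z²⟩ = 6.667 ℏ²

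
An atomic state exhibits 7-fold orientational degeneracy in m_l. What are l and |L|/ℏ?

Since there are 2l+1 = 7 values of m_l, l = 3.
Then |L| = √(l(l+1)) ℏ = 2√3 ℏ.

l = 3, |L| = 2√3 ℏ ≈ 3.464ℏ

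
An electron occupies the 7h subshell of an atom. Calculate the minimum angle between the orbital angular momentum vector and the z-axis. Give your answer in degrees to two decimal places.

7h means n = 7, l = 5.
|L|² = l(l+1)ℏ² = 30ℏ², so |L| = √30 ℏ.
The smallest angle corresponds to the largest L_z, i.e. m_l = l = 5, giving L_z = 5ℏ.
cos θ_min = 5/√30, so θ_min ≈ 24.09°.

θ_min ≈ 24.09°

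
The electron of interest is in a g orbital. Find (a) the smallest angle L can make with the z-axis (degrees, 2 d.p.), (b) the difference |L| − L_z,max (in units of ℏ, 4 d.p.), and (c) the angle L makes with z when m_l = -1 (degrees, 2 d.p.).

For a g orbital, l = 4.
cos θ_min = 4/√20, so θ_min ≈ 26.57°.
|L| − L_z,max = (2√5 − 4)ℏ ≈ 0.4721ℏ.
For m_l = -1: cos θ = -1/√20, θ ≈ 102.92°.

θ_min ≈ 26.57°; |L|−L_z,max ≈ 0.4721ℏ; θ(m_l=-1) ≈ 102.92°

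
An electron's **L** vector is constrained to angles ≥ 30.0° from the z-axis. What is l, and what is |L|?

At minimum angle, m_l = l, so cos θ = l/√(l(l+1)); cos²θ = l/(l+1) = 0.7500.
l = cos²θ/sin²θ ≈ 3.
Then |L| = ℏ√(3·4) = 2√3 ℏ.

l = 3, |L| = 2√3 ℏ ≈ 3.464ℏ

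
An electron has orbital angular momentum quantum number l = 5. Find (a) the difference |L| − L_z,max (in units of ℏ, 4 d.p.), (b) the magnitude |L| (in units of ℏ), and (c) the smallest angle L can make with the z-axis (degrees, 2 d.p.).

|L|−L_z,max ≈ 0.4772ℏ; |L| = √30 ℏ ≈ 5.477ℏ; θ_min ≈ 24.09°

|L| − L_z,max = (√30 − 5)ℏ ≈ 0.4772ℏ.
|L| = ℏ√(5·6) = √30 ℏ ≈ 5.477ℏ.
cos θ_min = 5/√30, so θ_min ≈ 24.09°.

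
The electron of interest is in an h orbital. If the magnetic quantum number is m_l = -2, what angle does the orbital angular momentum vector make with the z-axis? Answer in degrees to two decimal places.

θ ≈ 111.42°

An h state has l = 5.
|L| = √(l(l+1)) ℏ = √30 ℏ.
L_z = m_l ℏ = −2ℏ.
cos θ = L_z/|L| = -2/√30, so θ ≈ 111.42°.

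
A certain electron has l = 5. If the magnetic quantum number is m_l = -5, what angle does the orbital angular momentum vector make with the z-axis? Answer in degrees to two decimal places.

|L| = ℏ√(l(l+1)) = √30 ℏ.
L_z = m_l ℏ = −5ℏ.
cos θ = L_z/|L| = -5/√30, so θ ≈ 155.91°.

θ ≈ 155.91°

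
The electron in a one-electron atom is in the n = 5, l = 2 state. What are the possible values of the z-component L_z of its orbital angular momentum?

L_z ∈ {−2ℏ, −ℏ, 0, ℏ, 2ℏ}

L_z = m_l ℏ with m_l ranging from −l to +l in integer steps.
For l = 2: m_l ∈ {-2, -1, 0, 1, 2}.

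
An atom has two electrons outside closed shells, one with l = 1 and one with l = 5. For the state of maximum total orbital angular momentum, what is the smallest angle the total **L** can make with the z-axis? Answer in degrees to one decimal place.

By the triangle rule, |l₁ − l₂| ≤ L ≤ l₁ + l₂.
Allowed values: L = 4, 5, 6.
The maximum is L = 6, with |L_tot| = ℏ√(6·7) = √42 ℏ.
The minimum angle with z is arccos(6/√42) ≈ 22.2°.

θ_min ≈ 22.2°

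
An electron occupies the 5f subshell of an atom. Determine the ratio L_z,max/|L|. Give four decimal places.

For 5f, l = 3.
|L| = 2√3 ℏ ≈ 3.4641ℏ, while L_z,max = lℏ = 3ℏ.
L_z,max/|L| = 3/√12 = 0.8660.

L_z,max/|L| = 0.8660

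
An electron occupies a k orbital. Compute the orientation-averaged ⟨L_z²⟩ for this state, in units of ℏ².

⟨L_z²⟩ = 18.67 ℏ²

For a k orbital, l = 7.
m_l ∈ {-7, -6, -5, -4, -3, -2, -1, 0, 1, 2, 3, 4, 5, 6, 7}.
⟨L_z²⟩ = ℏ²·(Σ m_l²)/(2l+1) = ℏ²·280/15 = 18.67ℏ².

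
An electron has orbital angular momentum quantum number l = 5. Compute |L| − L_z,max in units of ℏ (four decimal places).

|L| = √30 ℏ ≈ 5.4772ℏ, while L_z,max = lℏ = 5ℏ.
The difference is (√30 − 5)ℏ ≈ 0.4772ℏ.

|L| − L_z,max ≈ 0.4772ℏ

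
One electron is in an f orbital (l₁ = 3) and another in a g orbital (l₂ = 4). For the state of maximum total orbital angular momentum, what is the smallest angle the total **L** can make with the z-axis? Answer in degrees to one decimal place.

L runs from |3 − 4| = 1 to 3 + 4 = 7.
L ∈ {1, 2, 3, 4, 5, 6, 7}.
The maximum is L = 7, with |L_tot| = ℏ√(7·8) = 2√14 ℏ.
The minimum angle with z is arccos(7/√56) ≈ 20.7°.

θ_min ≈ 20.7°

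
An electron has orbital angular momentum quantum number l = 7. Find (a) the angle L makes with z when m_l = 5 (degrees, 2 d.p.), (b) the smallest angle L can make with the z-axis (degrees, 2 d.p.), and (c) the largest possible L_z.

θ(m_l=5) ≈ 48.08°; θ_min ≈ 20.70°; L_z,max = 7ℏ

For m_l = 5: cos θ = 5/√56, θ ≈ 48.08°.
cos θ_min = 7/√56, so θ_min ≈ 20.70°.
L_z,max = lℏ = 7ℏ.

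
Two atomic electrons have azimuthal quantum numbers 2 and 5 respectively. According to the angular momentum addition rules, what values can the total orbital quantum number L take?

Angular momentum addition gives L = |l₁ − l₂|, …, l₁ + l₂.
Allowed values: L = 3, 4, 5, 6, 7.

L = 3, 4, 5, 6, 7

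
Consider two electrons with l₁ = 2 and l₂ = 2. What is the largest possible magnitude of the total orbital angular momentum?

The total orbital quantum number L ranges from |l₁ − l₂| to l₁ + l₂ in integer steps.
Allowed values: L = 0, 1, 2, 3, 4.
The largest magnitude corresponds to L = 4: |L_tot| = ℏ√(4·5) = 2√5 ℏ.

|L_tot|_max = 2√5 ℏ ≈ 4.472ℏ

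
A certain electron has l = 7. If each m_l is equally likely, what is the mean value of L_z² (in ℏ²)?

⟨L_z²⟩ = 18.67 ℏ²

The allowed m_l values are -7, -6, -5, -4, -3, -2, -1, 0, 1, 2, 3, 4, 5, 6, 7.
Average of L_z² over 15 states: 280/15 ℏ² = 18.67 ℏ².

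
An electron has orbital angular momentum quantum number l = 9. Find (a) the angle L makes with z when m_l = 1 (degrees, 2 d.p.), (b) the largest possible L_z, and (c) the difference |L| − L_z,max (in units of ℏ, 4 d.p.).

For m_l = 1: cos θ = 1/√90, θ ≈ 83.95°.
L_z,max = lℏ = 9ℏ.
|L| − L_z,max = (3√10 − 9)ℏ ≈ 0.4868ℏ.

θ(m_l=1) ≈ 83.95°; L_z,max = 9ℏ; |L|−L_z,max ≈ 0.4868ℏ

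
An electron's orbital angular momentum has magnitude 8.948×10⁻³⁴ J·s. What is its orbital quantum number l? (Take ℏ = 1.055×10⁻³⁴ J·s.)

l = 8

Dividing by ℏ: |L|/ℏ ≈ 8.482.
(|L|/ℏ)² = l(l+1) ≈ 71.94 ⇒ l = 8.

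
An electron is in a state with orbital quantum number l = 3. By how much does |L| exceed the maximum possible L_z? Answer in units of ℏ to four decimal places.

|L| = 2√3 ℏ ≈ 3.4641ℏ, while L_z,max = lℏ = 3ℏ.
The difference is (2√3 − 3)ℏ ≈ 0.4641ℏ.

|L| − L_z,max ≈ 0.4641ℏ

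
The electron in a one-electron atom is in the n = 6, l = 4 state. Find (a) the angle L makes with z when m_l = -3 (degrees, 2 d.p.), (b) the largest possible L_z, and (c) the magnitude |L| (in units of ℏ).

For m_l = -3: cos θ = -3/√20, θ ≈ 132.13°.
L_z,max = lℏ = 4ℏ.
|L| = ℏ√(4·5) = 2√5 ℏ ≈ 4.472ℏ.

θ(m_l=-3) ≈ 132.13°; L_z,max = 4ℏ; |L| = 2√5 ℏ ≈ 4.472ℏ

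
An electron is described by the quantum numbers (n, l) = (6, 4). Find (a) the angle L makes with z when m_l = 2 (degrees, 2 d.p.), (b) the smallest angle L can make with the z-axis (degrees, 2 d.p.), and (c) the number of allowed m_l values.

θ(m_l=2) ≈ 63.43°; θ_min ≈ 26.57°; 9 values

For m_l = 2: cos θ = 2/√20, θ ≈ 63.43°.
cos θ_min = 4/√20, so θ_min ≈ 26.57°.
There are 2l+1 = 9 values of m_l.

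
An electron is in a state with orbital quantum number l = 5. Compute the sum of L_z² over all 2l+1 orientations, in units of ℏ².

m_l runs from −5 to 5, i.e. {-5, -4, -3, -2, -1, 0, 1, 2, 3, 4, 5}.
Σ m_l² = 2·(1 + 4 + 9 + 16 + 25) = 110.

Σ(L_z)² = 110 ℏ²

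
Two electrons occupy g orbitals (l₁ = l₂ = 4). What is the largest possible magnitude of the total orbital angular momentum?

Angular momentum addition gives L = |l₁ − l₂|, …, l₁ + l₂.
Allowed values: L = 0, 1, 2, 3, 4, 5, 6, 7, 8.
The largest magnitude corresponds to L = 8: |L_tot| = ℏ√(8·9) = 6√2 ℏ.

|L_tot|_max = 6√2 ℏ ≈ 8.485ℏ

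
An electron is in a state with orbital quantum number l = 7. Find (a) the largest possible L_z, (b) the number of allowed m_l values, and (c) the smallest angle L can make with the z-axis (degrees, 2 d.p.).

L_z,max = 7ℏ; 15 values; θ_min ≈ 20.70°

L_z,max = lℏ = 7ℏ.
There are 2l+1 = 15 values of m_l.
cos θ_min = 7/√56, so θ_min ≈ 20.70°.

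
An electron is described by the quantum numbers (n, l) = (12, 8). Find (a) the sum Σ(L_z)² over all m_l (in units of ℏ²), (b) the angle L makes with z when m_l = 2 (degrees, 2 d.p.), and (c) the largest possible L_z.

Σ m_l² = 408, so Σ(L_z)² = 408 ℏ².
For m_l = 2: cos θ = 2/√72, θ ≈ 76.37°.
L_z,max = lℏ = 8ℏ.

Σ(L_z)² = 408 ℏ²; θ(m_l=2) ≈ 76.37°; L_z,max = 8ℏ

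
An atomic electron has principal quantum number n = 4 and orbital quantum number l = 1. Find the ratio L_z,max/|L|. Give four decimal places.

L_z,max/|L| = 0.7071

|L| = √2 ℏ ≈ 1.4142ℏ, while L_z,max = lℏ = 1ℏ.
L_z,max/|L| = 1/√2 = 0.7071.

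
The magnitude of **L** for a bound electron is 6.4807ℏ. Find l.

|L| = ℏ√(l(l+1)), so l(l+1) = 42.
The positive root is l = 6.

l = 6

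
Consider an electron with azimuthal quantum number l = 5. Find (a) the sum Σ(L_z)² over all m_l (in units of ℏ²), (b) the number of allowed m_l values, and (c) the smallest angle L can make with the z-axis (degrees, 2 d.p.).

Σ(L_z)² = 110 ℏ²; 11 values; θ_min ≈ 24.09°

Σ m_l² = 110, so Σ(L_z)² = 110 ℏ².
There are 2l+1 = 11 values of m_l.
cos θ_min = 5/√30, so θ_min ≈ 24.09°.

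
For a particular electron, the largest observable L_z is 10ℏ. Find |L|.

|L| = √110 ℏ ≈ 10.488ℏ

The maximum L_z equals lℏ, giving l = 10.
|L| = √(l(l+1)) ℏ = √110 ℏ.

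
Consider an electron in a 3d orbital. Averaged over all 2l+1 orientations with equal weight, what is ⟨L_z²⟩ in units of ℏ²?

3d means n = 3, l = 2.
m_l ∈ {-2, -1, 0, 1, 2}.
⟨L_z²⟩ = ℏ²·l(l+1)/3 = 2ℏ².

⟨L_z²⟩ = 2 ℏ²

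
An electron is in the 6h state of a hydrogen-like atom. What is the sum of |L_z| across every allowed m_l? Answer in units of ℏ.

6h means n = 6, l = 5.
The allowed m_l values are -5, -4, -3, -2, -1, 0, 1, 2, 3, 4, 5.
Σ|m_l| = l(l+1) = 30.

Σ|L_z| = 30 ℏ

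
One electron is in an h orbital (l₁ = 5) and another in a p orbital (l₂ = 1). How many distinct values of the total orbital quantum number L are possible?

3

Angular momentum addition gives L = |l₁ − l₂|, …, l₁ + l₂.
Allowed values: L = 4, 5, 6.
That is 3 values.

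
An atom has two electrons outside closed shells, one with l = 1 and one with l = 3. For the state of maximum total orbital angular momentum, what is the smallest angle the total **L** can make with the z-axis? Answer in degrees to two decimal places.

θ_min ≈ 26.57°

By the triangle rule, |l₁ − l₂| ≤ L ≤ l₁ + l₂.
L ∈ {2, 3, 4}.
The maximum is L = 4, with |L_tot| = ℏ√(4·5) = 2√5 ℏ.
The minimum angle with z is arccos(4/√20) ≈ 26.57°.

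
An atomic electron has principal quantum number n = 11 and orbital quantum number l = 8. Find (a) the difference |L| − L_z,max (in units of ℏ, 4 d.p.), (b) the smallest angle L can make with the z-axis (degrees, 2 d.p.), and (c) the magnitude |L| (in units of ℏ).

|L|−L_z,max ≈ 0.4853ℏ; θ_min ≈ 19.47°; |L| = 6√2 ℏ ≈ 8.485ℏ

|L| − L_z,max = (6√2 − 8)ℏ ≈ 0.4853ℏ.
cos θ_min = 8/√72, so θ_min ≈ 19.47°.
|L| = ℏ√(8·9) = 6√2 ℏ ≈ 8.485ℏ.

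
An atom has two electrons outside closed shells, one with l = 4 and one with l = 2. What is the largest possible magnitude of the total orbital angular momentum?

By the triangle rule, |l₁ − l₂| ≤ L ≤ l₁ + l₂.
Allowed values: L = 2, 3, 4, 5, 6.
The largest magnitude corresponds to L = 6: |L_tot| = ℏ√(6·7) = √42 ℏ.

|L_tot|_max = √42 ℏ ≈ 6.481ℏ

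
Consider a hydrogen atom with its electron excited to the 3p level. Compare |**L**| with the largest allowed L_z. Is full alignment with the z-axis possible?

The 3p level has l = 1.
|L| = √2 ℏ ≈ 1.4142ℏ, while L_z,max = lℏ = 1ℏ.
Since |L| > L_z,max, the vector can never point exactly along z; the closest it comes is θ_min = arccos(1/√2) ≈ 45.0°.

No: L_z,max = 1ℏ < |L| = √2 ℏ ≈ 1.414ℏ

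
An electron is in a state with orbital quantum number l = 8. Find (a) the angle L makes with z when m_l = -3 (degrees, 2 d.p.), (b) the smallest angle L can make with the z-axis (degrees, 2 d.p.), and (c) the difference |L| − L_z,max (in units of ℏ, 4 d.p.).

θ(m_l=-3) ≈ 110.70°; θ_min ≈ 19.47°; |L|−L_z,max ≈ 0.4853ℏ

For m_l = -3: cos θ = -3/√72, θ ≈ 110.70°.
cos θ_min = 8/√72, so θ_min ≈ 19.47°.
|L| − L_z,max = (6√2 − 8)ℏ ≈ 0.4853ℏ.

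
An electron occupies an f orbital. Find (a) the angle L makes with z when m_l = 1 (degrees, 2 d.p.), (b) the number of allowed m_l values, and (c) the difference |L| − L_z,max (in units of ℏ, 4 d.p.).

θ(m_l=1) ≈ 73.22°; 7 values; |L|−L_z,max ≈ 0.4641ℏ

F corresponds to l = 3.
For m_l = 1: cos θ = 1/√12, θ ≈ 73.22°.
There are 2l+1 = 7 values of m_l.
|L| − L_z,max = (2√3 − 3)ℏ ≈ 0.4641ℏ.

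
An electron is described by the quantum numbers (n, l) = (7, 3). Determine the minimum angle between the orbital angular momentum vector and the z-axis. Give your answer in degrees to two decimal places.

θ_min ≈ 30.00°

|L| = √(l(l+1)) ℏ = 2√3 ℏ.
The smallest angle corresponds to the largest L_z, i.e. m_l = l = 3, giving L_z = 3ℏ.
cos θ_min = 3/√12, so θ_min ≈ 30.00°.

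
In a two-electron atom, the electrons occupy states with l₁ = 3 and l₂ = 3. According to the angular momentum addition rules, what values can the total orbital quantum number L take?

L = 0, 1, 2, 3, 4, 5, 6

L runs from |3 − 3| = 0 to 3 + 3 = 6.
L ∈ {0, 1, 2, 3, 4, 5, 6}.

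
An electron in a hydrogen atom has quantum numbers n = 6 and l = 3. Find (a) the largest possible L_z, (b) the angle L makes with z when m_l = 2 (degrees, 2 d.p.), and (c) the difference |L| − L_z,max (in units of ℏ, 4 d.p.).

L_z,max = lℏ = 3ℏ.
For m_l = 2: cos θ = 2/√12, θ ≈ 54.74°.
|L| − L_z,max = (2√3 − 3)ℏ ≈ 0.4641ℏ.

L_z,max = 3ℏ; θ(m_l=2) ≈ 54.74°; |L|−L_z,max ≈ 0.4641ℏ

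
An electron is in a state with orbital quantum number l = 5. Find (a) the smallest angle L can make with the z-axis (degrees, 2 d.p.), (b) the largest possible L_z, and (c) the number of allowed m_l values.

cos θ_min = 5/√30, so θ_min ≈ 24.09°.
L_z,max = lℏ = 5ℏ.
There are 2l+1 = 11 values of m_l.

θ_min ≈ 24.09°; L_z,max = 5ℏ; 11 values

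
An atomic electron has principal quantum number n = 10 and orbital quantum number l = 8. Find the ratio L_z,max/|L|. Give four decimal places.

L_z,max/|L| = 0.9428

|L| = 6√2 ℏ ≈ 8.4853ℏ, while L_z,max = lℏ = 8ℏ.
L_z,max/|L| = 8/√72 = 0.9428.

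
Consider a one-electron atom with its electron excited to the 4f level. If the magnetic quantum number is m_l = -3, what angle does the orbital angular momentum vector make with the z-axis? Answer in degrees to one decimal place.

θ ≈ 150.0°

The 4f level has l = 3.
|L| = √(l(l+1)) ℏ = 2√3 ℏ.
L_z = m_l ℏ = −3ℏ.
cos θ = L_z/|L| = -3/√12, so θ ≈ 150.0°.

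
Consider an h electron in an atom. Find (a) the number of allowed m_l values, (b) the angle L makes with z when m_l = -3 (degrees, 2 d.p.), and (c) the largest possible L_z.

The letter h corresponds to l = 5.
There are 2l+1 = 11 values of m_l.
For m_l = -3: cos θ = -3/√30, θ ≈ 123.21°.
L_z,max = lℏ = 5ℏ.

11 values; θ(m_l=-3) ≈ 123.21°; L_z,max = 5ℏ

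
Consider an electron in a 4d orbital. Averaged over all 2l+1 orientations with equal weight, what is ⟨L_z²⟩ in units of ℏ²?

⟨L_z²⟩ = 2 ℏ²

For 4d, l = 2.
m_l ∈ {-2, -1, 0, 1, 2}.
⟨L_z²⟩ = ℏ²·l(l+1)/3 = 2ℏ².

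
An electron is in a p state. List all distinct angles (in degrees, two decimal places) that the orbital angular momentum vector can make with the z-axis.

θ ∈ {45.00°, 90.00°, 135.00°}

The letter p corresponds to l = 1.
|L| = ℏ√(l(l+1)) = √2 ℏ.
cos θ = m_l/√2 for each m_l ∈ {-1, 0, 1}.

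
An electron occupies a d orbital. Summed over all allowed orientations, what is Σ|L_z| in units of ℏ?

A d state has l = 2.
m_l ∈ {-2, -1, 0, 1, 2}.
Σ|m_l| = 2(1+2+…+2) = 6.

Σ|L_z| = 6 ℏ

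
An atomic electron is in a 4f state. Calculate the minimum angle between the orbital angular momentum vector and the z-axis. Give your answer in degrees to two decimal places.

The 4f subshell has l = 3.
|L|² = l(l+1)ℏ² = 12ℏ², so |L| = 2√3 ℏ.
The smallest angle corresponds to the largest L_z, i.e. m_l = l = 3, giving L_z = 3ℏ.
cos θ_min = 3/√12, so θ_min ≈ 30.00°.

θ_min ≈ 30.00°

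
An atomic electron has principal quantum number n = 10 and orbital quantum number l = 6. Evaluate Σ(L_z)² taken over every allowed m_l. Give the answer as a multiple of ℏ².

m_l ∈ {-6, -5, -4, -3, -2, -1, 0, 1, 2, 3, 4, 5, 6}.
Summing m² from −6 to 6: Σ m_l² = 182.

Σ(L_z)² = 182 ℏ²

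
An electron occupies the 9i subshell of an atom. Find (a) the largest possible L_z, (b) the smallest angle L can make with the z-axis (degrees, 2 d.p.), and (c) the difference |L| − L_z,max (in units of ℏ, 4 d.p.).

9i means n = 9, l = 6.
L_z,max = lℏ = 6ℏ.
cos θ_min = 6/√42, so θ_min ≈ 22.21°.
|L| − L_z,max = (√42 − 6)ℏ ≈ 0.4807ℏ.

L_z,max = 6ℏ; θ_min ≈ 22.21°; |L|−L_z,max ≈ 0.4807ℏ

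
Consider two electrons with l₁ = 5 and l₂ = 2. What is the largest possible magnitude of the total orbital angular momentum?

|L_tot|_max = 2√14 ℏ ≈ 7.483ℏ

By the triangle rule, |l₁ − l₂| ≤ L ≤ l₁ + l₂.
Allowed values: L = 3, 4, 5, 6, 7.
The largest magnitude corresponds to L = 7: |L_tot| = ℏ√(7·8) = 2√14 ℏ.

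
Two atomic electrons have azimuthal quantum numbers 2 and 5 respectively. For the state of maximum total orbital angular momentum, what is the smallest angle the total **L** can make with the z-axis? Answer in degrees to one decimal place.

By the triangle rule, |l₁ − l₂| ≤ L ≤ l₁ + l₂.
Allowed values: L = 3, 4, 5, 6, 7.
The maximum is L = 7, with |L_tot| = ℏ√(7·8) = 2√14 ℏ.
The minimum angle with z is arccos(7/√56) ≈ 20.7°.

θ_min ≈ 20.7°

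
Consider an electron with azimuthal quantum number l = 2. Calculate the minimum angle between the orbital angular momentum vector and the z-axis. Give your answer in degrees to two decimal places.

|L|² = l(l+1)ℏ² = 6ℏ², so |L| = √6 ℏ.
The smallest angle corresponds to the largest L_z, i.e. m_l = l = 2, giving L_z = 2ℏ.
cos θ_min = 2/√6, so θ_min ≈ 35.26°.

θ_min ≈ 35.26°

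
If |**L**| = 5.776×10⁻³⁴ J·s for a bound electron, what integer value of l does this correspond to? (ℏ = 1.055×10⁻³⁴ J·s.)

|L|/ℏ = (5.776×10⁻³⁴)/(1.055×10⁻³⁴) ≈ 5.475.
(|L|/ℏ)² = l(l+1) ≈ 29.97 ⇒ l = 5.

l = 5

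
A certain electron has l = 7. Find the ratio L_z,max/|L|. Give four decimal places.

|L| = 2√14 ℏ ≈ 7.4833ℏ, while L_z,max = lℏ = 7ℏ.
L_z,max/|L| = 7/√56 = 0.9354.

L_z,max/|L| = 0.9354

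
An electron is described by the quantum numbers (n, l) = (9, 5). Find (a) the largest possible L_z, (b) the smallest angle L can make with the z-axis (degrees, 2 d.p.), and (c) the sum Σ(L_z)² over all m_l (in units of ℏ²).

L_z,max = 5ℏ; θ_min ≈ 24.09°; Σ(L_z)² = 110 ℏ²

L_z,max = lℏ = 5ℏ.
cos θ_min = 5/√30, so θ_min ≈ 24.09°.
Σ m_l² = 110, so Σ(L_z)² = 110 ℏ².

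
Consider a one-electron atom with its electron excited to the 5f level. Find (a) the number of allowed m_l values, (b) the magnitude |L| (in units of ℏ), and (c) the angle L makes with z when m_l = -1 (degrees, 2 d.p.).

7 values; |L| = 2√3 ℏ ≈ 3.464ℏ; θ(m_l=-1) ≈ 106.78°

The 5f level has l = 3.
There are 2l+1 = 7 values of m_l.
|L| = ℏ√(3·4) = 2√3 ℏ ≈ 3.464ℏ.
For m_l = -1: cos θ = -1/√12, θ ≈ 106.78°.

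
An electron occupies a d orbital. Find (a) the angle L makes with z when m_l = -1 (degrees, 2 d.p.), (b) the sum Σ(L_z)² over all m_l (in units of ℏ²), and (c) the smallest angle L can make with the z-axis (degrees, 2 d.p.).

For a d orbital, l = 2.
For m_l = -1: cos θ = -1/√6, θ ≈ 114.09°.
Σ m_l² = 10, so Σ(L_z)² = 10 ℏ².
cos θ_min = 2/√6, so θ_min ≈ 35.26°.

θ(m_l=-1) ≈ 114.09°; Σ(L_z)² = 10 ℏ²; θ_min ≈ 35.26°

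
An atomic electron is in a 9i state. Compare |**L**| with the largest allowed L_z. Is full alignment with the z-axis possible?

No: L_z,max = 6ℏ < |L| = √42 ℏ ≈ 6.481ℏ

9i means n = 9, l = 6.
|L| = √42 ℏ ≈ 6.4807ℏ, while L_z,max = lℏ = 6ℏ.
Since |L| > L_z,max, the vector can never point exactly along z; the closest it comes is θ_min = arccos(6/√42) ≈ 22.2°.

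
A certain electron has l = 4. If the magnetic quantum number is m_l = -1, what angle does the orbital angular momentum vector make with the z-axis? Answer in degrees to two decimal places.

θ ≈ 102.92°

|L| = √(l(l+1)) ℏ = 2√5 ℏ.
L_z = m_l ℏ = −1ℏ.
cos θ = L_z/|L| = -1/√20, so θ ≈ 102.92°.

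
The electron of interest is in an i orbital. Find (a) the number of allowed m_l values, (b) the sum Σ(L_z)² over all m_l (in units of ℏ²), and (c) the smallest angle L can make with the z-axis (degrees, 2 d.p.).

An i state has l = 6.
There are 2l+1 = 13 values of m_l.
Σ m_l² = 182, so Σ(L_z)² = 182 ℏ².
cos θ_min = 6/√42, so θ_min ≈ 22.21°.

13 values; Σ(L_z)² = 182 ℏ²; θ_min ≈ 22.21°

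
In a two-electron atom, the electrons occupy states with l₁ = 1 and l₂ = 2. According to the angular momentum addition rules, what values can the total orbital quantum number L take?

L = 1, 2, 3

L runs from |1 − 2| = 1 to 1 + 2 = 3.
So L can be 1, 2, 3.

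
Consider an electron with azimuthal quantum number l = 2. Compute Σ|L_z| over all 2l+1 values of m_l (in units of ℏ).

Σ|L_z| = 6 ℏ

m_l ∈ {-2, -1, 0, 1, 2}.
Σ|m_l| = 2(1+2+…+2) = 6.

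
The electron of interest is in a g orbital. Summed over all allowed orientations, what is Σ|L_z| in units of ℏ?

Σ|L_z| = 20 ℏ

A g state has l = 4.
m_l ∈ {-4, -3, -2, -1, 0, 1, 2, 3, 4}.
Σ|m_l| = 2·4(4+1)/2 = 20.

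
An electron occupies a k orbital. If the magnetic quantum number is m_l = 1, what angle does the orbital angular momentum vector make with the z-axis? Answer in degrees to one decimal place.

θ ≈ 82.3°

For a k orbital, l = 7.
|L| = ℏ√(l(l+1)) = 2√14 ℏ.
L_z = m_l ℏ = 1ℏ.
cos θ = L_z/|L| = 1/√56, so θ ≈ 82.3°.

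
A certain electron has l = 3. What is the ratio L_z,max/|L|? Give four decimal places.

L_z,max/|L| = 0.8660

|L| = 2√3 ℏ ≈ 3.4641ℏ, while L_z,max = lℏ = 3ℏ.
L_z,max/|L| = 3/√12 = 0.8660.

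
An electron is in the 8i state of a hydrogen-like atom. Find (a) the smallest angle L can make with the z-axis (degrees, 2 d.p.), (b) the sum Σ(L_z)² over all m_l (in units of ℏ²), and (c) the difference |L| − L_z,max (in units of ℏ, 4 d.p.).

For 8i, l = 6.
cos θ_min = 6/√42, so θ_min ≈ 22.21°.
Σ m_l² = 182, so Σ(L_z)² = 182 ℏ².
|L| − L_z,max = (√42 − 6)ℏ ≈ 0.4807ℏ.

θ_min ≈ 22.21°; Σ(L_z)² = 182 ℏ²; |L|−L_z,max ≈ 0.4807ℏ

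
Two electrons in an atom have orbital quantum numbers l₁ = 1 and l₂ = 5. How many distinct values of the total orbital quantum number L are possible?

3

Angular momentum addition gives L = |l₁ − l₂|, …, l₁ + l₂.
Allowed values: L = 4, 5, 6.
That is 3 values.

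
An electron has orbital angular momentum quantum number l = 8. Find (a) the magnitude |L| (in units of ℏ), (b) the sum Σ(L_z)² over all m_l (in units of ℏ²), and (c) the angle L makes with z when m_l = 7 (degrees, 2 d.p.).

|L| = ℏ√(8·9) = 6√2 ℏ ≈ 8.485ℏ.
Σ m_l² = 408, so Σ(L_z)² = 408 ℏ².
For m_l = 7: cos θ = 7/√72, θ ≈ 34.42°.

|L| = 6√2 ℏ ≈ 8.485ℏ; Σ(L_z)² = 408 ℏ²; θ(m_l=7) ≈ 34.42°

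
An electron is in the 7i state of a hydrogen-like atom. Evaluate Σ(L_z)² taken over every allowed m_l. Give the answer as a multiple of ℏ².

The 7i subshell has l = 6.
m_l ∈ {-6, -5, -4, -3, -2, -1, 0, 1, 2, 3, 4, 5, 6}.
Summing m² from −6 to 6: Σ m_l² = 182.

Σ(L_z)² = 182 ℏ²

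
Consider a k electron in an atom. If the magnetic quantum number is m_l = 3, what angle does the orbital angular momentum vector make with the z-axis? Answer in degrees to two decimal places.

θ ≈ 66.37°

For a k orbital, l = 7.
|L|² = l(l+1)ℏ² = 56ℏ², so |L| = 2√14 ℏ.
L_z = m_l ℏ = 3ℏ.
cos θ = L_z/|L| = 3/√56, so θ ≈ 66.37°.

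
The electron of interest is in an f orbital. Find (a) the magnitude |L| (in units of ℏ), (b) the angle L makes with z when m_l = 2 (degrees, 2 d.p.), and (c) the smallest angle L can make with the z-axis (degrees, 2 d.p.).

An f state has l = 3.
|L| = ℏ√(3·4) = 2√3 ℏ ≈ 3.464ℏ.
For m_l = 2: cos θ = 2/√12, θ ≈ 54.74°.
cos θ_min = 3/√12, so θ_min ≈ 30.00°.

|L| = 2√3 ℏ ≈ 3.464ℏ; θ(m_l=2) ≈ 54.74°; θ_min ≈ 30.00°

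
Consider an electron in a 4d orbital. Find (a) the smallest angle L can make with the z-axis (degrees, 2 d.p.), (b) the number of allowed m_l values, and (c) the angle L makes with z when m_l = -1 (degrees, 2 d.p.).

4d means n = 4, l = 2.
cos θ_min = 2/√6, so θ_min ≈ 35.26°.
There are 2l+1 = 5 values of m_l.
For m_l = -1: cos θ = -1/√6, θ ≈ 114.09°.

θ_min ≈ 35.26°; 5 values; θ(m_l=-1) ≈ 114.09°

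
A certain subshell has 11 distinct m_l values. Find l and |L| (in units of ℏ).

2l + 1 = 11 ⇒ l = 5.
Then |L| = √(l(l+1)) ℏ = √30 ℏ.

l = 5, |L| = √30 ℏ ≈ 5.477ℏ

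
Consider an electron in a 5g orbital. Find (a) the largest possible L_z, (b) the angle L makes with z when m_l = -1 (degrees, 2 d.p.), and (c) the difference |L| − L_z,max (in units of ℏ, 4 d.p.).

The 5g subshell has l = 4.
L_z,max = lℏ = 4ℏ.
For m_l = -1: cos θ = -1/√20, θ ≈ 102.92°.
|L| − L_z,max = (2√5 − 4)ℏ ≈ 0.4721ℏ.

L_z,max = 4ℏ; θ(m_l=-1) ≈ 102.92°; |L|−L_z,max ≈ 0.4721ℏ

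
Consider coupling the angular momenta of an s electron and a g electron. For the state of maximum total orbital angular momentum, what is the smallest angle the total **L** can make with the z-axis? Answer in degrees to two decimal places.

θ_min ≈ 26.57°

L runs from |0 − 4| = 4 to 0 + 4 = 4.
So L can be 4.
The maximum is L = 4, with |L_tot| = ℏ√(4·5) = 2√5 ℏ.
The minimum angle with z is arccos(4/√20) ≈ 26.57°.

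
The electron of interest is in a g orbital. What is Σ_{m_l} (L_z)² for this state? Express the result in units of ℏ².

Σ(L_z)² = 60 ℏ²

G corresponds to l = 4.
m_l runs from −4 to 4, i.e. {-4, -3, -2, -1, 0, 1, 2, 3, 4}.
Σ m_l² = l(l+1)(2l+1)/3 = 4·5·9/3 = 60.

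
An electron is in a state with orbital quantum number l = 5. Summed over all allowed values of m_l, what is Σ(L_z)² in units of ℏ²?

m_l runs from −5 to 5, i.e. {-5, -4, -3, -2, -1, 0, 1, 2, 3, 4, 5}.
Summing m² from −5 to 5: Σ m_l² = 110.

Σ(L_z)² = 110 ℏ²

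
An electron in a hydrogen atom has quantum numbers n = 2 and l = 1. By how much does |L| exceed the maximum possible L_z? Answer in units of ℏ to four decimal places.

|L| − L_z,max ≈ 0.4142ℏ

|L| = √2 ℏ ≈ 1.4142ℏ, while L_z,max = lℏ = 1ℏ.
The difference is (√2 − 1)ℏ ≈ 0.4142ℏ.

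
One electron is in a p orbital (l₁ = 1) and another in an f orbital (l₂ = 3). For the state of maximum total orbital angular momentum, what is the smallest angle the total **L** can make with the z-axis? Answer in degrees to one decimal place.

θ_min ≈ 26.6°

L runs from |1 − 3| = 2 to 1 + 3 = 4.
So L can be 2, 3, 4.
The maximum is L = 4, with |L_tot| = ℏ√(4·5) = 2√5 ℏ.
The minimum angle with z is arccos(4/√20) ≈ 26.6°.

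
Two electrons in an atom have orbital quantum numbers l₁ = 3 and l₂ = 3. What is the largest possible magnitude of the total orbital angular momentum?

The total orbital quantum number L ranges from |l₁ − l₂| to l₁ + l₂ in integer steps.
L ∈ {0, 1, 2, 3, 4, 5, 6}.
The largest magnitude corresponds to L = 6: |L_tot| = ℏ√(6·7) = √42 ℏ.

|L_tot|_max = √42 ℏ ≈ 6.481ℏ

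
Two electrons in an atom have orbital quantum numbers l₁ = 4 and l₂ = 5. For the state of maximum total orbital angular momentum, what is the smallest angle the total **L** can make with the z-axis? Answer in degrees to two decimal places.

The total orbital quantum number L ranges from |l₁ − l₂| to l₁ + l₂ in integer steps.
Allowed values: L = 1, 2, 3, 4, 5, 6, 7, 8, 9.
The maximum is L = 9, with |L_tot| = ℏ√(9·10) = 3√10 ℏ.
The minimum angle with z is arccos(9/√90) ≈ 18.43°.

θ_min ≈ 18.43°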